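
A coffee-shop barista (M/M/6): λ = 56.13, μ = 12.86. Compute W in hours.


a = 4.3647; ρ = 0.7274; P₀ = 0.010834
Lq = P₀·a^c·ρ/(c!(1−ρ)²) = 1.01879
Wq = Lq/λ = 1.01879/56.13 = 0.01815 hr
W = Wq + 1/μ = 0.01815 + 0.07776 = 0.09591 hr

Final: 0.09591 hr


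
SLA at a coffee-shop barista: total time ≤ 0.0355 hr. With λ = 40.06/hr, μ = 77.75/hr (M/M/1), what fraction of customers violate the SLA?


W ~ Exponential(μ−λ) for M/M/1.
μ − λ = 77.75 − 40.06 = 37.6900
P(W > t) = e^{−(μ−λ)t} = e^{−1.3380} = 0.262371

Final: 0.262371


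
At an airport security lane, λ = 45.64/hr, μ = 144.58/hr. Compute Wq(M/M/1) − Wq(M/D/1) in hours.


ρ = 45.64/144.58 = 0.3157
Wq(M/M/1) = ρ/(μ−λ) = 0.3157/98.94 = 0.003191 hr
Wq(M/D/1) = ρ/(2(μ−λ)) = 0.001595 hr
Savings = 0.003191 − 0.001595 = 0.001595 hr

Final: 0.001595 hr


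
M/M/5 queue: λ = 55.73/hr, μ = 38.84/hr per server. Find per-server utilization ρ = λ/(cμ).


ρ = λ/(cμ) = 55.73/(5·38.84) = 55.73/194.20 = 0.2870

Final: 0.2870


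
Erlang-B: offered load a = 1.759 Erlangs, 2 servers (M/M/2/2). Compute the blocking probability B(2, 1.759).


B(c,a) = (a^c/c!) / Σ_{k=0}^{c} a^k/k!
a^2/2! = 1.547040
Σ terms (k=0..2): 1.00000 + 1.75900 + 1.54704 = 4.306040
B = 1.547040/4.306040 = 0.359272

Final: 0.359272


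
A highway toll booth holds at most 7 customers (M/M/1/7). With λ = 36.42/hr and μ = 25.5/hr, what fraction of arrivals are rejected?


ρ = λ/μ = 36.42/25.5 = 1.4282
P_K = (1−ρ)ρ^K/(1−ρ^(K+1)) = (-0.4282·12.122671)/(1 − 17.314027)
= -5.191356/-16.314027 = 0.318214

Final: 0.318214


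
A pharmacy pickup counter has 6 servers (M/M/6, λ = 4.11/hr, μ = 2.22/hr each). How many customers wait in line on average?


a = λ/μ = 1.8514; ρ = a/6 = 0.3086
P₀ = 0.156880
Lq = P₀·a^c·ρ / (c!·(1−ρ)²) = 0.156880·40.26550·0.3086/(720·0.47809)
= 0.005662

Final: 0.005662


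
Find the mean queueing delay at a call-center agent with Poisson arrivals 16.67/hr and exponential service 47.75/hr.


ρ = 16.67/47.75 = 0.3491
Wq = ρ/(μ−λ) = 0.3491/(47.75 − 16.67) = 0.3491/31.08 = 0.01123 hr

Final: 0.01123 hr


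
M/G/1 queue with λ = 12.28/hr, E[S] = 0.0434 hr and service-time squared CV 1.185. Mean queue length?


ρ = λ·E[S] = 12.28·0.0434 = 0.5330
Lq = ρ²(1+C_s²)/(2(1−ρ)) = 0.2840·(1+1.185)/(2·0.4670)
= 0.2840·2.1850/0.9341 = 0.66441

Final: 0.66441


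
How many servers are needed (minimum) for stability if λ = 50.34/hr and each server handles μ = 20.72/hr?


Stability requires cμ > λ ⇔ c > λ/μ.
λ/μ = 50.34/20.72 = 2.4295
Minimum integer c = ⌊2.4295⌋ + 1 = 3
Check: 3·20.72 = 62.16 > 50.34, while 2·20.72 = 41.44 ≤ 50.34

Final: 3 servers


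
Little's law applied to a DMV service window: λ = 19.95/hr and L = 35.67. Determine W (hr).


W = L/λ = 35.67/19.95 = 1.7880 hr

Final: 1.7880 hr


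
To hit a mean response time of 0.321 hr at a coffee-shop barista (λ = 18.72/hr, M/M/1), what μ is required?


W = 1/(μ−λ) ⇒ μ − λ = 1/W = 1/0.321 = 3.1153
μ = λ + 1/W = 18.72 + 3.1153 = 21.8353 per hr

Final: 21.8353 /hr


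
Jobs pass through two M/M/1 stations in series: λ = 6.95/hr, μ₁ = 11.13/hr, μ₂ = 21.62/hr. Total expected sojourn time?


Each node sees arrival rate λ = 6.95/hr (tandem ⇒ throughput preserved).
W₁ = 1/(μ₁−λ) = 1/(11.13−6.95) = 0.23923 hr
W₂ = 1/(μ₂−λ) = 1/(21.62−6.95) = 0.06817 hr
W_total = W₁ + W₂ = 0.23923 + 0.06817 = 0.30740 hr

Final: 0.30740 hr


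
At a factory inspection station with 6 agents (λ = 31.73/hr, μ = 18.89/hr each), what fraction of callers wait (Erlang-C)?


a = λ/μ = 1.6797; ρ = a/6 = 0.2800
P₀ = 0.186331 (from M/M/c formula)
C(c,a) = [a^c/(c!(1−ρ))]·P₀ = [22.46098/(720·0.7200)]·0.186331
= 0.04332·0.186331 = 0.008073

Final: 0.008073


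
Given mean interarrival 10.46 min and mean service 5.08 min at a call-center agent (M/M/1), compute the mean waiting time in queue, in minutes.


λ = 60/10.46 = 5.7361 /hr
μ = 60/5.08 = 11.8110 /hr
ρ = λ/μ = 5.7361/11.8110 = 0.4857
Wq = ρ/(μ−λ) = 0.4857/(11.8110−5.7361) = 0.07995 hr
In minutes: 0.07995·60 = 4.797 min

Final: 4.797 min


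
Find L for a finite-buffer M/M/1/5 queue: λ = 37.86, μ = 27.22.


ρ = 37.86/27.22 = 1.3909
L = ρ[1 − (K+1)ρ^K + Kρ^(K+1)] / [(1−ρ)(1−ρ^(K+1))]
Numerator: 1.3909·(1 − 6·5.205500 + 5·7.240273) = 8.301333
Denominator: (-0.3909)·(-6.240273) = 2.439254
L = 8.301333/2.439254 = 3.4032

Final: 3.4032


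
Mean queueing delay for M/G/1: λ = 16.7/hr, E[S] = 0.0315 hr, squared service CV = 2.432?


ρ = λ·E[S] = 16.7·0.0315 = 0.5261
E[S²] = E[S]²(1+C_s²) = 0.0315²·(1+2.432) = 0.003405
Wq = λ·E[S²]/(2(1−ρ)) = 16.7·0.003405/(2·0.4739) = 0.06000 hr

Final: 0.06000 hr


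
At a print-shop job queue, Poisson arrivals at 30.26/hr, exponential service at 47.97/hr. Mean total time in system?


W = 1/(μ−λ) = 1/(47.97 − 30.26) = 1/17.71 = 0.05647 hr

Final: 0.05647 hr


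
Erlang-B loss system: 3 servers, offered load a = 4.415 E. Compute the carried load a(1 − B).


B(3,4.415) = 0.486136 (Erlang-B)
Carried load = a(1 − B) = 4.415·(1 − 0.486136) = 4.415·0.513864 = 2.2687 E

Final: 2.2687 Erlangs


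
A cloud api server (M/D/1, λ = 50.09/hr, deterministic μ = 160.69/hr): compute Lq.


ρ = 50.09/160.69 = 0.3117
M/D/1: Lq = ρ²/(2(1−ρ)) = 0.09717/(2·0.6883) = 0.07059

Final: 0.07059


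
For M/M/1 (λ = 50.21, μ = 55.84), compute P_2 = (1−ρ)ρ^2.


ρ = 50.21/55.84 = 0.8992
P_n = (1−ρ)·ρ^n = (1 − 0.8992)·0.8992^2 = 0.1008·0.808518 = 0.081518

Final: 0.081518


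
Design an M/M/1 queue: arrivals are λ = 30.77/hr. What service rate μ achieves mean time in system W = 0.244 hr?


W = 1/(μ−λ) ⇒ μ − λ = 1/W = 1/0.244 = 4.0984
μ = λ + 1/W = 30.77 + 4.0984 = 34.8684 per hr

Final: 34.8684 /hr


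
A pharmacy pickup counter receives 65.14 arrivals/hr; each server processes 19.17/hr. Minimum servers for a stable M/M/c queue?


Stability requires cμ > λ ⇔ c > λ/μ.
λ/μ = 65.14/19.17 = 3.3980
Minimum integer c = ⌊3.3980⌋ + 1 = 4
Check: 4·19.17 = 76.68 > 65.14, while 3·19.17 = 57.51 ≤ 65.14

Final: 4 servers


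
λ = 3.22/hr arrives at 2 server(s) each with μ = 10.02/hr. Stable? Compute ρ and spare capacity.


Total capacity cμ = 2·10.02 = 20.04/hr
ρ = λ/(cμ) = 3.22/20.04 = 0.1607
Stable ⇔ ρ < 1: YES
Spare capacity = cμ − λ = 20.04 − 3.22 = 16.82/hr

Final: ρ = 0.1607; stable; margin = 16.82/hr


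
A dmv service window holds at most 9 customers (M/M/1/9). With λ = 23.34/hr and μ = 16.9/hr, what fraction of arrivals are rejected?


ρ = λ/μ = 23.34/16.9 = 1.3811
P_K = (1−ρ)ρ^K/(1−ρ^(K+1)) = (-0.3811·18.277943)/(1 − 25.243029)
= -6.965086/-24.243029 = 0.287303

Final: 0.287303


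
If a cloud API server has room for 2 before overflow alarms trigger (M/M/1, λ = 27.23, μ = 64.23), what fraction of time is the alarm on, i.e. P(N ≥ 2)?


ρ = 27.23/64.23 = 0.4239
P(N ≥ n) = ρ^n = 0.4239^2 = 0.179730

Final: 0.179730


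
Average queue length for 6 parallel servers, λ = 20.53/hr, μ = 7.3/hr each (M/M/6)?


a = λ/μ = 2.8123; ρ = a/6 = 0.4687
P₀ = 0.059382
Lq = P₀·a^c·ρ / (c!·(1−ρ)²) = 0.059382·494.76223·0.4687/(720·0.28226)
= 0.06776

Final: 0.06776


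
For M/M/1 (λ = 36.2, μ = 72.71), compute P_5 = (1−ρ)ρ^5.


ρ = 36.2/72.71 = 0.4979
P_n = (1−ρ)·ρ^n = (1 − 0.4979)·0.4979^5 = 0.5021·0.030589 = 0.015360

Final: 0.015360


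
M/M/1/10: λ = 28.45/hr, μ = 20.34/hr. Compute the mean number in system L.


ρ = 28.45/20.34 = 1.3987
L = ρ[1 − (K+1)ρ^K + Kρ^(K+1)] / [(1−ρ)(1−ρ^(K+1))]
Numerator: 1.3987·(1 − 11·28.662444 + 10·40.090783) = 121.158604
Denominator: (-0.3987)·(-39.090783) = 15.586345
L = 121.158604/15.586345 = 7.7734

Final: 7.7734


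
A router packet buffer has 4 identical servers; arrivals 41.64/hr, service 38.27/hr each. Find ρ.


ρ = λ/(cμ) = 41.64/(4·38.27) = 41.64/153.08 = 0.2720

Final: 0.2720


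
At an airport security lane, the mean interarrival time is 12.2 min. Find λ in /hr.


λ = 1/(interarrival time) in consistent units.
1 hour = 60 min, so λ = 60/12.2 = 4.9180 per hour

Final: 4.9180 /hr


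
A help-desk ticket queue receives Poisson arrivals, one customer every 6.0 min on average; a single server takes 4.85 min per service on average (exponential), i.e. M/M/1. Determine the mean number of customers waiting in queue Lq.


λ = 60/6.0 = 10.0000 /hr
μ = 60/4.85 = 12.3711 /hr
ρ = λ/μ = 10.0000/12.3711 = 0.8083
Lq = ρ²/(1−ρ) = 0.6534/0.1917 = 3.4091

Final: 3.4091


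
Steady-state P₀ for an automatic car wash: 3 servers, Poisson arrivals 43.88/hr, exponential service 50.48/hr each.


a = λ/μ = 43.88/50.48 = 0.8693; ρ = a/c = 0.2898
Σ_{k=0}^{2} a^k/k! (terms k=0..2) = 1.00000 + 0.86926 + 0.37780 = 2.24706
Tail: a^3/(3!(1−ρ)) = 0.65681/(6·0.7102) = 0.15413
P₀ = 1/(2.24706 + 0.15413) = 1/2.40118 = 0.416461

Final: 0.416461


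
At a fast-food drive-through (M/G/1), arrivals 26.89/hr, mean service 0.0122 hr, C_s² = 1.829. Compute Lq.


ρ = λ·E[S] = 26.89·0.0122 = 0.3281
Lq = ρ²(1+C_s²)/(2(1−ρ)) = 0.1076·(1+1.829)/(2·0.6719)
= 0.1076·2.8290/1.3439 = 0.22655

Final: 0.22655


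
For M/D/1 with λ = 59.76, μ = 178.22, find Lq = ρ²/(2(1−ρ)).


ρ = 59.76/178.22 = 0.3353
M/D/1: Lq = ρ²/(2(1−ρ)) = 0.1124/(2·0.6647) = 0.08458

Final: 0.08458


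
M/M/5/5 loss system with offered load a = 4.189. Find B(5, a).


B(c,a) = (a^c/c!) / Σ_{k=0}^{c} a^k/k!
a^5/5! = 10.749062
Σ terms (k=0..5): 1.00000 + 4.18900 + 8.77386 + 12.25123 + 12.83010 + 10.74906 = 49.793261
B = 10.749062/49.793261 = 0.215874

Final: 0.215874


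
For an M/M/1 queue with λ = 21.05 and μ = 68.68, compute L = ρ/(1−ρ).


ρ = λ/μ = 21.05/68.68 = 0.3065
L = ρ/(1−ρ) = 0.3065/(1 − 0.3065) = 0.3065/0.6935 = 0.4419

Final: 0.4419


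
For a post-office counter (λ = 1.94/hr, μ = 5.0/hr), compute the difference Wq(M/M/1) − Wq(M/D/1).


ρ = 1.94/5.0 = 0.3880
Wq(M/M/1) = ρ/(μ−λ) = 0.3880/3.06 = 0.12680 hr
Wq(M/D/1) = ρ/(2(μ−λ)) = 0.06340 hr
Savings = 0.12680 − 0.06340 = 0.06340 hr

Final: 0.06340 hr


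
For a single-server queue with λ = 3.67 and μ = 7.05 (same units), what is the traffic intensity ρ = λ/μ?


ρ = λ/μ = 3.67/7.05 = 0.5206

Final: 0.5206


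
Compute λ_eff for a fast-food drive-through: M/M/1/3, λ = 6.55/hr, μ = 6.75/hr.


ρ = 0.9704; P_K = (1−ρ)ρ^3/(1−ρ^4) = 0.238837
λ_eff = λ(1 − P_K) = 6.55·(1 − 0.238837) = 6.55·0.761163 = 4.9856 /hr

Final: 4.9856 /hr


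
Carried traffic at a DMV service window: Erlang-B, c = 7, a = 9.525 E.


B(7,9.525) = 0.387221 (Erlang-B)
Carried load = a(1 − B) = 9.525·(1 − 0.387221) = 9.525·0.612779 = 5.8367 E

Final: 5.8367 Erlangs


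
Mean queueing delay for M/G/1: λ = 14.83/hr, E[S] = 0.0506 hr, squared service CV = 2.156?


ρ = λ·E[S] = 14.83·0.0506 = 0.7504
E[S²] = E[S]²(1+C_s²) = 0.0506²·(1+2.156) = 0.008080
Wq = λ·E[S²]/(2(1−ρ)) = 14.83·0.008080/(2·0.2496) = 0.24005 hr

Final: 0.24005 hr


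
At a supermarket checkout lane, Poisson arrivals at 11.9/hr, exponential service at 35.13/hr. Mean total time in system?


W = 1/(μ−λ) = 1/(35.13 − 11.9) = 1/23.23 = 0.04305 hr

Final: 0.04305 hr


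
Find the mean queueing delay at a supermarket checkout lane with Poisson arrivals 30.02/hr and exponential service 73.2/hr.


ρ = 30.02/73.2 = 0.4101
Wq = ρ/(μ−λ) = 0.4101/(73.2 − 30.02) = 0.4101/43.18 = 0.009498 hr

Final: 0.009498 hr


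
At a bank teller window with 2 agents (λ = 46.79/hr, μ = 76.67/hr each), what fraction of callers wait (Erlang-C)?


a = λ/μ = 0.6103; ρ = a/2 = 0.3051
P₀ = 0.532404 (from M/M/c formula)
C(c,a) = [a^c/(c!(1−ρ))]·P₀ = [0.37244/(2·0.6949)]·0.532404
= 0.26800·0.532404 = 0.142682

Final: 0.142682


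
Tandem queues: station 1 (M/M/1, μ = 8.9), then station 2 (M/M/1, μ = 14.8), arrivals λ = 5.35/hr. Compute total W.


Each node sees arrival rate λ = 5.35/hr (tandem ⇒ throughput preserved).
W₁ = 1/(μ₁−λ) = 1/(8.9−5.35) = 0.28169 hr
W₂ = 1/(μ₂−λ) = 1/(14.8−5.35) = 0.10582 hr
W_total = W₁ + W₂ = 0.28169 + 0.10582 = 0.38751 hr

Final: 0.38751 hr


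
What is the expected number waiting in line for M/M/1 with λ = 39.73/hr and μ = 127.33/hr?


ρ = 39.73/127.33 = 0.3120
Lq = ρ²/(1−ρ) = 0.09736/0.6880 = 0.1415

Final: 0.1415


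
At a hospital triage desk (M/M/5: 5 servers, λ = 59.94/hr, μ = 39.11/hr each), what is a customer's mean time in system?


a = 1.5326; ρ = 0.3065; P₀ = 0.215587
Lq = P₀·a^c·ρ/(c!(1−ρ)²) = 0.009682
Wq = Lq/λ = 0.009682/59.94 = 0.0001615 hr
W = Wq + 1/μ = 0.0001615 + 0.02557 = 0.02573 hr

Final: 0.02573 hr


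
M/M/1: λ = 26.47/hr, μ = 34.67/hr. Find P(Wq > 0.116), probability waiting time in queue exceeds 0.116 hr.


ρ = 26.47/34.67 = 0.7635
P(Wq > t) = ρ·e^{−(μ−λ)t} = 0.7635·e^{−0.9512}
= 0.7635·0.386277 = 0.294917

Final: 0.294917


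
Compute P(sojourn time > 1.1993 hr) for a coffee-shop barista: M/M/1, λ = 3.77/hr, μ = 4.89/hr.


W ~ Exponential(μ−λ) for M/M/1.
μ − λ = 4.89 − 3.77 = 1.1200
P(W > t) = e^{−(μ−λ)t} = e^{−1.3432} = 0.261005

Final: 0.261005


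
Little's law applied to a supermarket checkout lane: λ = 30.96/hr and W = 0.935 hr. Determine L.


L = λW = 30.96·0.935 = 28.9476

Final: 28.9476


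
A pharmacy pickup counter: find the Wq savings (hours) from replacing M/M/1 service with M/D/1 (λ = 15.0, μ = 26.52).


ρ = 15.0/26.52 = 0.5656
Wq(M/M/1) = ρ/(μ−λ) = 0.5656/11.52 = 0.04910 hr
Wq(M/D/1) = ρ/(2(μ−λ)) = 0.02455 hr
Savings = 0.04910 − 0.02455 = 0.02455 hr

Final: 0.02455 hr


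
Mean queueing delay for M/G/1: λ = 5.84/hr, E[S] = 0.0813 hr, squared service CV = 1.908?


ρ = λ·E[S] = 5.84·0.0813 = 0.4748
E[S²] = E[S]²(1+C_s²) = 0.0813²·(1+1.908) = 0.019221
Wq = λ·E[S²]/(2(1−ρ)) = 5.84·0.019221/(2·0.5252) = 0.10686 hr

Final: 0.10686 hr


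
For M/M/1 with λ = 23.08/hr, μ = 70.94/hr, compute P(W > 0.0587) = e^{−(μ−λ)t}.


W ~ Exponential(μ−λ) for M/M/1.
μ − λ = 70.94 − 23.08 = 47.8600
P(W > t) = e^{−(μ−λ)t} = e^{−2.8094} = 0.060242

Final: 0.060242


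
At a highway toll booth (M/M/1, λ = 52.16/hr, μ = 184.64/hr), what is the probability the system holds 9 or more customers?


ρ = 52.16/184.64 = 0.2825
P(N ≥ n) = ρ^n = 0.2825^9 = 0.00001146

Final: 0.00001146


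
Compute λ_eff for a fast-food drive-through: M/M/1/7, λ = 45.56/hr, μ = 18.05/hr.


ρ = 2.5241; P_K = (1−ρ)ρ^7/(1−ρ^8) = 0.604186
λ_eff = λ(1 − P_K) = 45.56·(1 − 0.604186) = 45.56·0.395814 = 18.0333 /hr

Final: 18.0333 /hr


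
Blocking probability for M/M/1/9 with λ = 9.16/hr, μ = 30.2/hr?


ρ = λ/μ = 9.16/30.2 = 0.3033
P_K = (1−ρ)ρ^K/(1−ρ^(K+1)) = (0.6967·0.00002173)/(1 − 0.000006590)
= 0.00001514/0.999993 = 0.00001514

Final: 0.00001514


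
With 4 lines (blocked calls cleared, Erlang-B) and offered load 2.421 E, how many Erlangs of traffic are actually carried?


B(4,2.421) = 0.141054 (Erlang-B)
Carried load = a(1 − B) = 2.421·(1 − 0.141054) = 2.421·0.858946 = 2.0795 E

Final: 2.0795 Erlangs


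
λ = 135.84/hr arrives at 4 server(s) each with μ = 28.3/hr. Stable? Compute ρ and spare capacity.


Total capacity cμ = 4·28.3 = 113.20/hr
ρ = λ/(cμ) = 135.84/113.20 = 1.2000
Stable ⇔ ρ < 1: NO
Spare capacity = cμ − λ = 113.20 − 135.84 = -22.64/hr

Final: ρ = 1.2000; unstable; margin = -22.64/hr


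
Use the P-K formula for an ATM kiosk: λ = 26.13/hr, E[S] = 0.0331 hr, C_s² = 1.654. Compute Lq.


ρ = λ·E[S] = 26.13·0.0331 = 0.8649
Lq = ρ²(1+C_s²)/(2(1−ρ)) = 0.7481·(1+1.654)/(2·0.1351)
= 0.7481·2.6540/0.2702 = 7.34785

Final: 7.34785


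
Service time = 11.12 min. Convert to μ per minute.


μ = 1/(service time) in consistent units.
1 minute = 1 min, so μ = 1/11.12 = 0.08993 per minute

Final: 0.08993 /min


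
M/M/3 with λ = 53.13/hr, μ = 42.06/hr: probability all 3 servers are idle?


a = λ/μ = 53.13/42.06 = 1.2632; ρ = a/c = 0.4211
Σ_{k=0}^{2} a^k/k! (terms k=0..2) = 1.00000 + 1.26320 + 0.79783 = 3.06103
Tail: a^3/(3!(1−ρ)) = 2.01563/(6·0.5789) = 0.58027
P₀ = 1/(3.06103 + 0.58027) = 1/3.64130 = 0.274627

Final: 0.274627


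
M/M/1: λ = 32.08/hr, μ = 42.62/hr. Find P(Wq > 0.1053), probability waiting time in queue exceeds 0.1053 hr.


ρ = 32.08/42.62 = 0.7527
P(Wq > t) = ρ·e^{−(μ−λ)t} = 0.7527·e^{−1.1099}
= 0.7527·0.329604 = 0.248093

Final: 0.248093


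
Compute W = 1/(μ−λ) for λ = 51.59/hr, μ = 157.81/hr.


W = 1/(μ−λ) = 1/(157.81 − 51.59) = 1/106.22 = 0.009414 hr

Final: 0.009414 hr


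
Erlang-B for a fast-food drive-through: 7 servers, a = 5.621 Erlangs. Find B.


B(c,a) = (a^c/c!) / Σ_{k=0}^{c} a^k/k!
a^7/7! = 35.177467
Σ terms (k=0..7): 1.00000 + 5.62100 + 15.79782 + 29.59985 + 41.59519 + 46.76131 + 43.80756 + 35.17747 = 219.360192
B = 35.177467/219.360192 = 0.160364

Final: 0.160364


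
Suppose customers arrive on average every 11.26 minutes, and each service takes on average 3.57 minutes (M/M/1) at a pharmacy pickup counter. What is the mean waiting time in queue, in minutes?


λ = 60/11.26 = 5.3286 /hr
μ = 60/3.57 = 16.8067 /hr
ρ = λ/μ = 5.3286/16.8067 = 0.3171
Wq = ρ/(μ−λ) = 0.3171/(16.8067−5.3286) = 0.02762 hr
In minutes: 0.02762·60 = 1.657 min

Final: 1.657 min


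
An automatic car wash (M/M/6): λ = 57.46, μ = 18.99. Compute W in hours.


a = 3.0258; ρ = 0.5043; P₀ = 0.047671
Lq = P₀·a^c·ρ/(c!(1−ρ)²) = 0.10428
Wq = Lq/λ = 0.10428/57.46 = 0.001815 hr
W = Wq + 1/μ = 0.001815 + 0.05266 = 0.05447 hr

Final: 0.05447 hr


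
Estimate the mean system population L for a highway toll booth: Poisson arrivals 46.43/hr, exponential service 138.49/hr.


ρ = λ/μ = 46.43/138.49 = 0.3353
L = ρ/(1−ρ) = 0.3353/(1 − 0.3353) = 0.3353/0.6647 = 0.5043

Final: 0.5043


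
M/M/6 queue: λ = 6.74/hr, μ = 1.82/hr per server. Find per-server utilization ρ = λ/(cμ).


ρ = λ/(cμ) = 6.74/(6·1.82) = 6.74/10.92 = 0.6172

Final: 0.6172


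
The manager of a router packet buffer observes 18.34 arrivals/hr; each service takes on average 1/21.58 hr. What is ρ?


ρ = λ/μ = 18.34/21.58 = 0.8499

Final: 0.8499


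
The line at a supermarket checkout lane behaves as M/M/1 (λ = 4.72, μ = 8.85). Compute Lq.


ρ = 4.72/8.85 = 0.5333
Lq = ρ²/(1−ρ) = 0.2844/0.4667 = 0.6095

Final: 0.6095


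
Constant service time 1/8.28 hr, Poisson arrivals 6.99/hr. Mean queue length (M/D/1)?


ρ = 6.99/8.28 = 0.8442
M/D/1: Lq = ρ²/(2(1−ρ)) = 0.7127/(2·0.1558) = 2.28720

Final: 2.28720


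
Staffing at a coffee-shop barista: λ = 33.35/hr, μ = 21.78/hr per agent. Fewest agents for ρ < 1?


Stability requires cμ > λ ⇔ c > λ/μ.
λ/μ = 33.35/21.78 = 1.5312
Minimum integer c = ⌊1.5312⌋ + 1 = 2
Check: 2·21.78 = 43.56 > 33.35, while 1·21.78 = 21.78 ≤ 33.35

Final: 2 servers


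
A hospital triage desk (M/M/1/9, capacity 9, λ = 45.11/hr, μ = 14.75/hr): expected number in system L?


ρ = 45.11/14.75 = 3.0583
L = ρ[1 − (K+1)ρ^K + Kρ^(K+1)] / [(1−ρ)(1−ρ^(K+1))]
Numerator: 3.0583·(1 − 10·23406.003253 + 9·71582.698762) = 1254471.655115
Denominator: (-2.0583)·(-71581.698762) = 147336.974536
L = 1254471.655115/147336.974536 = 8.5143

Final: 8.5143


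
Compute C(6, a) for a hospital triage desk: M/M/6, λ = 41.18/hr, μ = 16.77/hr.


a = λ/μ = 2.4556; ρ = a/6 = 0.4093
P₀ = 0.085377 (from M/M/c formula)
C(c,a) = [a^c/(c!(1−ρ))]·P₀ = [219.23994/(720·0.5907)]·0.085377
= 0.51546·0.085377 = 0.044008

Final: 0.044008


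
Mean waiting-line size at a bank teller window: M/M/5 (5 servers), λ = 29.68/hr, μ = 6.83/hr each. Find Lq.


a = λ/μ = 4.3455; ρ = a/5 = 0.8691
P₀ = 0.007043
Lq = P₀·a^c·ρ / (c!·(1−ρ)²) = 0.007043·1549.58700·0.8691/(120·0.01713)
= 4.61378

Final: 4.61378


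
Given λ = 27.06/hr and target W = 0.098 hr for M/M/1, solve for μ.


W = 1/(μ−λ) ⇒ μ − λ = 1/W = 1/0.098 = 10.2041
μ = λ + 1/W = 27.06 + 10.2041 = 37.2641 per hr

Final: 37.2641 /hr


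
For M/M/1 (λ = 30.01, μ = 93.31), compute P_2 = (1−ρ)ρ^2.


ρ = 30.01/93.31 = 0.3216
P_n = (1−ρ)·ρ^n = (1 − 0.3216)·0.3216^2 = 0.6784·0.103437 = 0.070170

Final: 0.070170


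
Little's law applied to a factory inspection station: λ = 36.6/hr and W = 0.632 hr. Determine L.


L = λW = 36.6·0.632 = 23.1312

Final: 23.1312


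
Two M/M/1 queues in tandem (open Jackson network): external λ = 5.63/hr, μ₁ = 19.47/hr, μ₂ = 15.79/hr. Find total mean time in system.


Each node sees arrival rate λ = 5.63/hr (tandem ⇒ throughput preserved).
W₁ = 1/(μ₁−λ) = 1/(19.47−5.63) = 0.07225 hr
W₂ = 1/(μ₂−λ) = 1/(15.79−5.63) = 0.09843 hr
W_total = W₁ + W₂ = 0.07225 + 0.09843 = 0.17068 hr

Final: 0.17068 hr


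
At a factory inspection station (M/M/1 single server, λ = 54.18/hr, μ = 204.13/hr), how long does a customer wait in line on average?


ρ = 54.18/204.13 = 0.2654
Wq = ρ/(μ−λ) = 0.2654/(204.13 − 54.18) = 0.2654/149.95 = 0.001770 hr

Final: 0.001770 hr


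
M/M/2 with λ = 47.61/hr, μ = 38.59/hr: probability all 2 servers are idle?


a = λ/μ = 47.61/38.59 = 1.2337; ρ = a/c = 0.6169
Σ_{k=0}^{1} a^k/k! (terms k=0..1) = 1.00000 + 1.23374 = 2.23374
Tail: a^2/(2!(1−ρ)) = 1.52211/(2·0.3831) = 1.98642
P₀ = 1/(2.23374 + 1.98642) = 1/4.22016 = 0.236958

Final: 0.236958


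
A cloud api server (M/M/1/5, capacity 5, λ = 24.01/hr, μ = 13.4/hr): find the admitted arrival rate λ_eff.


ρ = 1.7918; P_K = (1−ρ)ρ^5/(1−ρ^6) = 0.455669
λ_eff = λ(1 − P_K) = 24.01·(1 − 0.455669) = 24.01·0.544331 = 13.0694 /hr

Final: 13.0694 /hr


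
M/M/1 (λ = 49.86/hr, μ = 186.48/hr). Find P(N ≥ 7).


ρ = 49.86/186.48 = 0.2674
P(N ≥ n) = ρ^n = 0.2674^7 = 0.00009769

Final: 0.00009769


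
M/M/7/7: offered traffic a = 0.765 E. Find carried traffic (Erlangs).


B(7,0.765) = 0.00001416 (Erlang-B)
Carried load = a(1 − B) = 0.765·(1 − 0.00001416) = 0.765·0.999986 = 0.7650 E

Final: 0.7650 Erlangs


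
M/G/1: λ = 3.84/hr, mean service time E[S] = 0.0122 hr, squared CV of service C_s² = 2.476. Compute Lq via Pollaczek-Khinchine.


ρ = λ·E[S] = 3.84·0.0122 = 0.04685
Lq = ρ²(1+C_s²)/(2(1−ρ)) = 0.002195·(1+2.476)/(2·0.9532)
= 0.002195·3.4760/1.9063 = 0.004002

Final: 0.004002


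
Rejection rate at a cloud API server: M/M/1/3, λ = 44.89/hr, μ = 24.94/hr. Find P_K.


ρ = λ/μ = 44.89/24.94 = 1.7999
P_K = (1−ρ)ρ^K/(1−ρ^(K+1)) = (-0.7999·5.831221)/(1 − 10.495729)
= -4.664509/-9.495729 = 0.491222

Final: 0.491222


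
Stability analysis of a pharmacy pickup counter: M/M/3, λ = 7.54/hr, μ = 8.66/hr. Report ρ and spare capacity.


Total capacity cμ = 3·8.66 = 25.98/hr
ρ = λ/(cμ) = 7.54/25.98 = 0.2902
Stable ⇔ ρ < 1: YES
Spare capacity = cμ − λ = 25.98 − 7.54 = 18.44/hr

Final: ρ = 0.2902; stable; margin = 18.44/hr


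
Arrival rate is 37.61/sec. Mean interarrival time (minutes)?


Mean interarrival time = 1/λ = 1/37.61 second = 0.02659 second
In minutes: 0.02659 × 0.0166667 = 0.0004431 min

Final: 0.0004431 min


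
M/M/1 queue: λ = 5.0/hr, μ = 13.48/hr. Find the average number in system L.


ρ = λ/μ = 5.0/13.48 = 0.3709
L = ρ/(1−ρ) = 0.3709/(1 − 0.3709) = 0.3709/0.6291 = 0.5896

Final: 0.5896


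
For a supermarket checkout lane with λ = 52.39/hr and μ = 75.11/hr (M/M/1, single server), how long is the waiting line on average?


ρ = 52.39/75.11 = 0.6975
Lq = ρ²/(1−ρ) = 0.4865/0.3025 = 1.6084

Final: 1.6084


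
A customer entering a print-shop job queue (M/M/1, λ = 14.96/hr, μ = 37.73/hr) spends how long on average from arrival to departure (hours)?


W = 1/(μ−λ) = 1/(37.73 − 14.96) = 1/22.77 = 0.04392 hr

Final: 0.04392 hr


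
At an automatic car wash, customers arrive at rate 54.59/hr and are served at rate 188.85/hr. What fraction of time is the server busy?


ρ = λ/μ = 54.59/188.85 = 0.2891

Final: 0.2891


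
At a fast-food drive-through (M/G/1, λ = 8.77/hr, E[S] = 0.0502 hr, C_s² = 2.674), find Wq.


ρ = λ·E[S] = 8.77·0.0502 = 0.4403
E[S²] = E[S]²(1+C_s²) = 0.0502²·(1+2.674) = 0.009259
Wq = λ·E[S²]/(2(1−ρ)) = 8.77·0.009259/(2·0.5597) = 0.07253 hr

Final: 0.07253 hr


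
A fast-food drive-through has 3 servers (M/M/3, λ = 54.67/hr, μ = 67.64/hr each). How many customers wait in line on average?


a = λ/μ = 0.8082; ρ = a/3 = 0.2694
P₀ = 0.443393
Lq = P₀·a^c·ρ / (c!·(1−ρ)²) = 0.443393·0.52800·0.2694/(6·0.53375)
= 0.01970

Final: 0.01970


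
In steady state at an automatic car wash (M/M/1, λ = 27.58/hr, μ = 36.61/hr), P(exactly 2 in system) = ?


ρ = 27.58/36.61 = 0.7533
P_n = (1−ρ)·ρ^n = (1 − 0.7533)·0.7533^2 = 0.2467·0.567530 = 0.139984

Final: 0.139984


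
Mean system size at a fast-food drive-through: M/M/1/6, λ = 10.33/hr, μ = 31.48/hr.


ρ = 10.33/31.48 = 0.3281
L = ρ[1 − (K+1)ρ^K + Kρ^(K+1)] / [(1−ρ)(1−ρ^(K+1))]
Numerator: 0.3281·(1 − 7·0.001249 + 6·0.0004097) = 0.326084
Denominator: (0.6719)·(0.999590) = 0.671580
L = 0.326084/0.671580 = 0.4855

Final: 0.4855


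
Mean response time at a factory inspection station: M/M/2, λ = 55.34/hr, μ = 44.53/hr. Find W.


a = 1.2428; ρ = 0.6214; P₀ = 0.233518
Lq = P₀·a^c·ρ/(c!(1−ρ)²) = 0.78165
Wq = Lq/λ = 0.78165/55.34 = 0.01412 hr
W = Wq + 1/μ = 0.01412 + 0.02246 = 0.03658 hr

Final: 0.03658 hr


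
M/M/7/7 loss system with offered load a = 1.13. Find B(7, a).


B(c,a) = (a^c/c!) / Σ_{k=0}^{c} a^k/k!
a^7/7! = 0.0004668
Σ terms (k=0..7): 1.00000 + 1.13000 + 0.63845 + 0.24048 + 0.06794 + 0.01535 + 0.002892 + 0.0004668 = 3.095581
B = 0.0004668/3.095581 = 0.0001508

Final: 0.0001508


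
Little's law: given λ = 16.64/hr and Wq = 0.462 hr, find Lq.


Lq = λWq = 16.64·0.462 = 7.6877

Final: 7.6877


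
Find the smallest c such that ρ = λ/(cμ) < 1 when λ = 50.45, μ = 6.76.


Stability requires cμ > λ ⇔ c > λ/μ.
λ/μ = 50.45/6.76 = 7.4630
Minimum integer c = ⌊7.4630⌋ + 1 = 8
Check: 8·6.76 = 54.08 > 50.45, while 7·6.76 = 47.32 ≤ 50.45

Final: 8 servers


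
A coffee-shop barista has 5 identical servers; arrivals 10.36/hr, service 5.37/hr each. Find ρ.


ρ = λ/(cμ) = 10.36/(5·5.37) = 10.36/26.85 = 0.3858

Final: 0.3858


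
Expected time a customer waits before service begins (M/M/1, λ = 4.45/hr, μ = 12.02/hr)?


ρ = 4.45/12.02 = 0.3702
Wq = ρ/(μ−λ) = 0.3702/(12.02 − 4.45) = 0.3702/7.57 = 0.04891 hr

Final: 0.04891 hr


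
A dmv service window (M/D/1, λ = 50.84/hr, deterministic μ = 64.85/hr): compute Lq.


ρ = 50.84/64.85 = 0.7840
M/D/1: Lq = ρ²/(2(1−ρ)) = 0.6146/(2·0.2160) = 1.42244

Final: 1.42244


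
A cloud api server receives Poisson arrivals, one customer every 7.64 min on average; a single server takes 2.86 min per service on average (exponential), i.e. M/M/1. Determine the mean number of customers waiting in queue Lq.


λ = 60/7.64 = 7.8534 /hr
μ = 60/2.86 = 20.9790 /hr
ρ = λ/μ = 7.8534/20.9790 = 0.3743
Lq = ρ²/(1−ρ) = 0.1401/0.6257 = 0.2240

Final: 0.2240


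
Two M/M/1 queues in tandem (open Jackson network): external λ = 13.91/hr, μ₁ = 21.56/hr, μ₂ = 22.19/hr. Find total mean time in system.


Each node sees arrival rate λ = 13.91/hr (tandem ⇒ throughput preserved).
W₁ = 1/(μ₁−λ) = 1/(21.56−13.91) = 0.13072 hr
W₂ = 1/(μ₂−λ) = 1/(22.19−13.91) = 0.12077 hr
W_total = W₁ + W₂ = 0.13072 + 0.12077 = 0.25149 hr

Final: 0.25149 hr


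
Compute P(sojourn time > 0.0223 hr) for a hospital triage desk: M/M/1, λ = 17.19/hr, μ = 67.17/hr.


W ~ Exponential(μ−λ) for M/M/1.
μ − λ = 67.17 − 17.19 = 49.9800
P(W > t) = e^{−(μ−λ)t} = e^{−1.1146} = 0.328062

Final: 0.328062


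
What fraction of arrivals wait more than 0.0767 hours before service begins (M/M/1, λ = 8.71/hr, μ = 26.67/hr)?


ρ = 8.71/26.67 = 0.3266
P(Wq > t) = ρ·e^{−(μ−λ)t} = 0.3266·e^{−1.3775}
= 0.3266·0.252200 = 0.082365

Final: 0.082365


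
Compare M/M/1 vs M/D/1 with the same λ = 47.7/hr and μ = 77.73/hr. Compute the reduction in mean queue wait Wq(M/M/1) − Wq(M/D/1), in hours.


ρ = 47.7/77.73 = 0.6137
Wq(M/M/1) = ρ/(μ−λ) = 0.6137/30.03 = 0.02043 hr
Wq(M/D/1) = ρ/(2(μ−λ)) = 0.01022 hr
Savings = 0.02043 − 0.01022 = 0.01022 hr

Final: 0.01022 hr


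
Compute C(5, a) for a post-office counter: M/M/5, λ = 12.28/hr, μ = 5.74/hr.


a = λ/μ = 2.1394; ρ = a/5 = 0.4279
P₀ = 0.116477 (from M/M/c formula)
C(c,a) = [a^c/(c!(1−ρ))]·P₀ = [44.81593/(120·0.5721)]·0.116477
= 0.65277·0.116477 = 0.076033

Final: 0.076033


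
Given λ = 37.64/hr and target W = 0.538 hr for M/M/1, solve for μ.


W = 1/(μ−λ) ⇒ μ − λ = 1/W = 1/0.538 = 1.8587
μ = λ + 1/W = 37.64 + 1.8587 = 39.4987 per hr

Final: 39.4987 /hr


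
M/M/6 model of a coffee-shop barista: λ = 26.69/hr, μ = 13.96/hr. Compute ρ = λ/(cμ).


ρ = λ/(cμ) = 26.69/(6·13.96) = 26.69/83.76 = 0.3186

Final: 0.3186


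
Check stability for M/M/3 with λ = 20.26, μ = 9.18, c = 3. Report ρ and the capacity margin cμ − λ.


Total capacity cμ = 3·9.18 = 27.54/hr
ρ = λ/(cμ) = 20.26/27.54 = 0.7357
Stable ⇔ ρ < 1: YES
Spare capacity = cμ − λ = 27.54 − 20.26 = 7.28/hr

Final: ρ = 0.7357; stable; margin = 7.28/hr


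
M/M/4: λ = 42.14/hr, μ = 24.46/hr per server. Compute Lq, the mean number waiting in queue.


a = λ/μ = 1.7228; ρ = a/4 = 0.4307
P₀ = 0.175320
Lq = P₀·a^c·ρ / (c!·(1−ρ)²) = 0.175320·8.80952·0.4307/(24·0.32410)
= 0.08552

Final: 0.08552


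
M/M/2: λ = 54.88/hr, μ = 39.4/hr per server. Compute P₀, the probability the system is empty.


a = λ/μ = 54.88/39.4 = 1.3929; ρ = a/c = 0.6964
Σ_{k=0}^{1} a^k/k! (terms k=0..1) = 1.00000 + 1.39289 = 2.39289
Tail: a^2/(2!(1−ρ)) = 1.94015/(2·0.3036) = 3.19574
P₀ = 1/(2.39289 + 3.19574) = 1/5.58863 = 0.178935

Final: 0.178935


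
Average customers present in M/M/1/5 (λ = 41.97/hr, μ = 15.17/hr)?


ρ = 41.97/15.17 = 2.7666
L = ρ[1 − (K+1)ρ^K + Kρ^(K+1)] / [(1−ρ)(1−ρ^(K+1))]
Numerator: 2.7666·(1 − 6·162.094001 + 5·448.456508) = 3515.626685
Denominator: (-1.7666)·(-447.456508) = 790.496665
L = 3515.626685/790.496665 = 4.4474

Final: 4.4474


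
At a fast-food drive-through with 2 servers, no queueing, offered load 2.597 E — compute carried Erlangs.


B(2,2.597) = 0.483872 (Erlang-B)
Carried load = a(1 − B) = 2.597·(1 − 0.483872) = 2.597·0.516128 = 1.3404 E

Final: 1.3404 Erlangs


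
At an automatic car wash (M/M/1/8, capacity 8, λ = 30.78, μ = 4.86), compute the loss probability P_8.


ρ = λ/μ = 30.78/4.86 = 6.3333
P_K = (1−ρ)ρ^K/(1−ρ^(K+1)) = (-5.3333·2588563.182594)/(1 − 16394233.489763)
= -13805670.307169/-16394232.489763 = 0.842105

Final: 0.842105


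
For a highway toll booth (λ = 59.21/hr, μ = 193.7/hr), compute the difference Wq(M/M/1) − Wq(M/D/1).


ρ = 59.21/193.7 = 0.3057
Wq(M/M/1) = ρ/(μ−λ) = 0.3057/134.49 = 0.002273 hr
Wq(M/D/1) = ρ/(2(μ−λ)) = 0.001136 hr
Savings = 0.002273 − 0.001136 = 0.001136 hr

Final: 0.001136 hr


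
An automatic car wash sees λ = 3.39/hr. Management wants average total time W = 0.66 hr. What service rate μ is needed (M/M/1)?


W = 1/(μ−λ) ⇒ μ − λ = 1/W = 1/0.66 = 1.5152
μ = λ + 1/W = 3.39 + 1.5152 = 4.9052 per hr

Final: 4.9052 /hr


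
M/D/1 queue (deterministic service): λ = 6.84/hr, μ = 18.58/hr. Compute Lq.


ρ = 6.84/18.58 = 0.3681
M/D/1: Lq = ρ²/(2(1−ρ)) = 0.1355/(2·0.6319) = 0.10724

Final: 0.10724


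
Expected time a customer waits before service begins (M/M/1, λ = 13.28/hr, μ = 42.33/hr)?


ρ = 13.28/42.33 = 0.3137
Wq = ρ/(μ−λ) = 0.3137/(42.33 − 13.28) = 0.3137/29.05 = 0.01080 hr

Final: 0.01080 hr


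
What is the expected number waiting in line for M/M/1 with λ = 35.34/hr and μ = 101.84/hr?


ρ = 35.34/101.84 = 0.3470
Lq = ρ²/(1−ρ) = 0.1204/0.6530 = 0.1844

Final: 0.1844


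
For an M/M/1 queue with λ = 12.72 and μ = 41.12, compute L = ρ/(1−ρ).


ρ = λ/μ = 12.72/41.12 = 0.3093
L = ρ/(1−ρ) = 0.3093/(1 − 0.3093) = 0.3093/0.6907 = 0.4479

Final: 0.4479


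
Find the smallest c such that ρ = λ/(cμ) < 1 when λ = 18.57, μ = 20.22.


Stability requires cμ > λ ⇔ c > λ/μ.
λ/μ = 18.57/20.22 = 0.9184
Minimum integer c = ⌊0.9184⌋ + 1 = 1
Check: 1·20.22 = 20.22 > 18.57, while 0·20.22 = 0.00 ≤ 18.57

Final: 1 servers


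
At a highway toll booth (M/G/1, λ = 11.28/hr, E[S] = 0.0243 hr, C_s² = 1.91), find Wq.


ρ = λ·E[S] = 11.28·0.0243 = 0.2741
E[S²] = E[S]²(1+C_s²) = 0.0243²·(1+1.91) = 0.001718
Wq = λ·E[S²]/(2(1−ρ)) = 11.28·0.001718/(2·0.7259) = 0.01335 hr

Final: 0.01335 hr


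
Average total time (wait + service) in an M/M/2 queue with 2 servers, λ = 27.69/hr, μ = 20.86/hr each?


a = 1.3274; ρ = 0.6637; P₀ = 0.202132
Lq = P₀·a^c·ρ/(c!(1−ρ)²) = 1.04514
Wq = Lq/λ = 1.04514/27.69 = 0.03774 hr
W = Wq + 1/μ = 0.03774 + 0.04794 = 0.08568 hr

Final: 0.08568 hr


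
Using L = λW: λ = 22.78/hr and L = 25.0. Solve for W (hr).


W = L/λ = 25.0/22.78 = 1.0975 hr

Final: 1.0975 hr


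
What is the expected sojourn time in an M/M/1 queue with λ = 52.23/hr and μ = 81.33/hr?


W = 1/(μ−λ) = 1/(81.33 − 52.23) = 1/29.10 = 0.03436 hr

Final: 0.03436 hr


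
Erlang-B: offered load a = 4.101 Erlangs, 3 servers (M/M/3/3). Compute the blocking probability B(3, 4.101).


B(c,a) = (a^c/c!) / Σ_{k=0}^{c} a^k/k!
a^3/3! = 11.495240
Σ terms (k=0..3): 1.00000 + 4.10100 + 8.40910 + 11.49524 = 25.005341
B = 11.495240/25.005341 = 0.459711

Final: 0.459711


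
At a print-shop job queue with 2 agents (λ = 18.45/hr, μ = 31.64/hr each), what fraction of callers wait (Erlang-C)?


a = λ/μ = 0.5831; ρ = a/2 = 0.2916
P₀ = 0.548513 (from M/M/c formula)
C(c,a) = [a^c/(c!(1−ρ))]·P₀ = [0.34003/(2·0.7084)]·0.548513
= 0.23999·0.548513 = 0.131636

Final: 0.131636


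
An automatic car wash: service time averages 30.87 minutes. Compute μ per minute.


μ = 1/(service time) in consistent units.
1 minute = 1 min, so μ = 1/30.87 = 0.03239 per minute

Final: 0.03239 /min


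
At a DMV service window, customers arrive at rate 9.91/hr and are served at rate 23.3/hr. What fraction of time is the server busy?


ρ = λ/μ = 9.91/23.3 = 0.4253

Final: 0.4253


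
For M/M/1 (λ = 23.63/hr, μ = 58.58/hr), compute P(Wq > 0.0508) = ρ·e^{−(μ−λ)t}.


ρ = 23.63/58.58 = 0.4034
P(Wq > t) = ρ·e^{−(μ−λ)t} = 0.4034·e^{−1.7755}
= 0.4034·0.169406 = 0.068335

Final: 0.068335


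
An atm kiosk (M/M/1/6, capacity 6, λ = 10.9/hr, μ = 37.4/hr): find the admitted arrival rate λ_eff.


ρ = 0.2914; P_K = (1−ρ)ρ^6/(1−ρ^7) = 0.0004343
λ_eff = λ(1 − P_K) = 10.9·(1 − 0.0004343) = 10.9·0.999566 = 10.8953 /hr

Final: 10.8953 /hr


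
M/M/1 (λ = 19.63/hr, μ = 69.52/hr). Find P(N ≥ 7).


ρ = 19.63/69.52 = 0.2824
P(N ≥ n) = ρ^n = 0.2824^7 = 0.0001431

Final: 0.0001431


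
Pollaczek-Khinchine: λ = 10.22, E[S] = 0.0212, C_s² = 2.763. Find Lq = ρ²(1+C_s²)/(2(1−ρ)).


ρ = λ·E[S] = 10.22·0.0212 = 0.2167
Lq = ρ²(1+C_s²)/(2(1−ρ)) = 0.04694·(1+2.763)/(2·0.7833)
= 0.04694·3.7630/1.5667 = 0.11275

Final: 0.11275


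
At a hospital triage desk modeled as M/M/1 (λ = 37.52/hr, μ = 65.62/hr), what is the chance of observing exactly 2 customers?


ρ = 37.52/65.62 = 0.5718
P_n = (1−ρ)·ρ^n = (1 − 0.5718)·0.5718^2 = 0.4282·0.326929 = 0.139998

Final: 0.139998


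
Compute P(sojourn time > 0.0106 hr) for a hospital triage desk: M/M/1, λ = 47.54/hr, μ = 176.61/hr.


W ~ Exponential(μ−λ) for M/M/1.
μ − λ = 176.61 − 47.54 = 129.0700
P(W > t) = e^{−(μ−λ)t} = e^{−1.3681} = 0.254580

Final: 0.254580


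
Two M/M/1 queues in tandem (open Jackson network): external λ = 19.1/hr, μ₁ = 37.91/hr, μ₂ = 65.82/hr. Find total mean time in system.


Each node sees arrival rate λ = 19.1/hr (tandem ⇒ throughput preserved).
W₁ = 1/(μ₁−λ) = 1/(37.91−19.1) = 0.05316 hr
W₂ = 1/(μ₂−λ) = 1/(65.82−19.1) = 0.02140 hr
W_total = W₁ + W₂ = 0.05316 + 0.02140 = 0.07457 hr

Final: 0.07457 hr


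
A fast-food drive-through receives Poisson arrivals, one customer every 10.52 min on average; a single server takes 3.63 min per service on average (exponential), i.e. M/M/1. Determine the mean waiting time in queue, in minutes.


λ = 60/10.52 = 5.7034 /hr
μ = 60/3.63 = 16.5289 /hr
ρ = λ/μ = 5.7034/16.5289 = 0.3451
Wq = ρ/(μ−λ) = 0.3451/(16.5289−5.7034) = 0.03187 hr
In minutes: 0.03187·60 = 1.912 min

Final: 1.912 min


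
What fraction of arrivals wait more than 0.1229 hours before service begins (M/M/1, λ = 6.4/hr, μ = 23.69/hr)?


ρ = 6.4/23.69 = 0.2702
P(Wq > t) = ρ·e^{−(μ−λ)t} = 0.2702·e^{−2.1249}
= 0.2702·0.119440 = 0.032267

Final: 0.032267


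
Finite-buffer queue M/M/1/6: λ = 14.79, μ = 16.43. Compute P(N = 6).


ρ = λ/μ = 14.79/16.43 = 0.9002
P_K = (1−ρ)ρ^K/(1−ρ^(K+1)) = (0.09982·0.532088)/(1 − 0.478977)
= 0.053112/0.521023 = 0.101937

Final: 0.101937


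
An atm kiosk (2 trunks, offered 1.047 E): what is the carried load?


B(2,1.047) = 0.211207 (Erlang-B)
Carried load = a(1 − B) = 1.047·(1 − 0.211207) = 1.047·0.788793 = 0.8259 E

Final: 0.8259 Erlangs


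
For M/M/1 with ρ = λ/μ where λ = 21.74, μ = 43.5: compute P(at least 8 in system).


ρ = 21.74/43.5 = 0.4998
P(N ≥ n) = ρ^n = 0.4998^8 = 0.003892

Final: 0.003892


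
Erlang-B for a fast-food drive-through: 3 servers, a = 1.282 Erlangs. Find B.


B(c,a) = (a^c/c!) / Σ_{k=0}^{c} a^k/k!
a^3/3! = 0.351166
Σ terms (k=0..3): 1.00000 + 1.28200 + 0.82176 + 0.35117 = 3.454928
B = 0.351166/3.454928 = 0.101642

Final: 0.101642


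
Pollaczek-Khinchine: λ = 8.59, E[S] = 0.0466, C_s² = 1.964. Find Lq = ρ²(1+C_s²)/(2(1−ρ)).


ρ = λ·E[S] = 8.59·0.0466 = 0.4003
Lq = ρ²(1+C_s²)/(2(1−ρ)) = 0.1602·(1+1.964)/(2·0.5997)
= 0.1602·2.9640/1.1994 = 0.39598

Final: 0.39598


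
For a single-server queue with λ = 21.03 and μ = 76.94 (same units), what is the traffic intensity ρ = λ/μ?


ρ = λ/μ = 21.03/76.94 = 0.2733

Final: 0.2733


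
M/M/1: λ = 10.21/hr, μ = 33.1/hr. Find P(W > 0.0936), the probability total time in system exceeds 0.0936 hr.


W ~ Exponential(μ−λ) for M/M/1.
μ − λ = 33.1 − 10.21 = 22.8900
P(W > t) = e^{−(μ−λ)t} = e^{−2.1425} = 0.117361

Final: 0.117361


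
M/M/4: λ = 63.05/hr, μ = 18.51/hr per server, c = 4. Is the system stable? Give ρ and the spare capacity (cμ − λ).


Total capacity cμ = 4·18.51 = 74.04/hr
ρ = λ/(cμ) = 63.05/74.04 = 0.8516
Stable ⇔ ρ < 1: YES
Spare capacity = cμ − λ = 74.04 − 63.05 = 10.99/hr

Final: ρ = 0.8516; stable; margin = 10.99/hr


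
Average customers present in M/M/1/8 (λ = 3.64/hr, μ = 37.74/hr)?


ρ = 3.64/37.74 = 0.09645
L = ρ[1 − (K+1)ρ^K + Kρ^(K+1)] / [(1−ρ)(1−ρ^(K+1))]
Numerator: 0.09645·(1 − 9·0.000000007489 + 8·7.223e-10) = 0.096449
Denominator: (0.9036)·(1.000000) = 0.903551
L = 0.096449/0.903551 = 0.1067

Final: 0.1067
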